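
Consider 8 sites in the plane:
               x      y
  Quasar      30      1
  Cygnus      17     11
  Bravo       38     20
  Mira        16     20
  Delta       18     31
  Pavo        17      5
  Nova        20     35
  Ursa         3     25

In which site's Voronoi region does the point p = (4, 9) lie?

Cygnus

Squared Euclidean distances:
d²(p, Quasar) = 676 + 64 = 740
d²(p, Cygnus) = 169 + 4 = 173
d²(p, Bravo) = 1156 + 121 = 1277
d²(p, Mira) = 144 + 121 = 265
d²(p, Delta) = 196 + 484 = 680
d²(p, Pavo) = 169 + 16 = 185
d²(p, Nova) = 256 + 676 = 932
d²(p, Ursa) = 1 + 256 = 257
Cygnus is nearest.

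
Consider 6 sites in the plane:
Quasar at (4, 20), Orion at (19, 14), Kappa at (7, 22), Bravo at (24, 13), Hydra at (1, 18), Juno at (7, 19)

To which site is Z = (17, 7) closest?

Orion

Squared Euclidean distances:
d²(Z, Quasar) = (17−4)² + (7−20)² = 169 + 169 = 338
d²(Z, Orion) = (17−19)² + (7−14)² = 4 + 49 = 53
d²(Z, Kappa) = (17−7)² + (7−22)² = 100 + 225 = 325
d²(Z, Bravo) = (17−24)² + (7−13)² = 49 + 36 = 85
d²(Z, Hydra) = (17−1)² + (7−18)² = 256 + 121 = 377
d²(Z, Juno) = (17−7)² + (7−19)² = 100 + 144 = 244
The smallest is to Orion, so Z lies in the Voronoi region of Orion.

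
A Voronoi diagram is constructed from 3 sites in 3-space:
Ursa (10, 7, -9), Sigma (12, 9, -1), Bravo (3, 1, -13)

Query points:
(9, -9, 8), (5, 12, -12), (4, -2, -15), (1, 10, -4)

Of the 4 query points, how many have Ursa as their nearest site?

2

(9, -9, 8) — d² to each: Ursa:546, Sigma:414, Bravo:577 → nearest is Sigma
(5, 12, -12) — d² to each: Ursa:59, Sigma:179, Bravo:126 → nearest is Ursa
(4, -2, -15) — d² to each: Ursa:153, Sigma:381, Bravo:14 → nearest is Bravo
(1, 10, -4) — d² to each: Ursa:115, Sigma:131, Bravo:166 → nearest is Ursa
2 of the 4 points have Ursa as nearest.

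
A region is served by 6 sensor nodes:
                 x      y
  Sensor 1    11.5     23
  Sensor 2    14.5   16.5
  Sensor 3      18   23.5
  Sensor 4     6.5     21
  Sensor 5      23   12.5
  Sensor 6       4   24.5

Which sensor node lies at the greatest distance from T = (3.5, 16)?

Sensor 5

Squared Euclidean distances:
d²(T, Sensor 1) = 64 + 49 = 113
d²(T, Sensor 2) = 121 + 0.25 = 121.25
d²(T, Sensor 3) = 210.25 + 56.25 = 266.5
d²(T, Sensor 4) = 9 + 25 = 34
d²(T, Sensor 5) = 380.25 + 12.25 = 392.5
d²(T, Sensor 6) = 0.25 + 72.25 = 72.5
The largest is to Sensor 5.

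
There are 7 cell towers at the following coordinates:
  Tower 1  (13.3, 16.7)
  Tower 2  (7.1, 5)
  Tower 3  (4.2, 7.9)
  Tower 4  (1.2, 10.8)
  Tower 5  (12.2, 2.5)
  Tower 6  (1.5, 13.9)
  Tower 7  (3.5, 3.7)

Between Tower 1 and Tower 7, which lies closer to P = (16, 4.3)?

Compare squared distances:
d²(P, Tower 1) = (16−13.3)² + (4.3−16.7)² = 7.29 + 153.76 = 161.05
d²(P, Tower 7) = (16−3.5)² + (4.3−3.7)² = 156.25 + 0.36 = 156.61
161.05 > 156.61, so Tower 7 is closer.

Tower 7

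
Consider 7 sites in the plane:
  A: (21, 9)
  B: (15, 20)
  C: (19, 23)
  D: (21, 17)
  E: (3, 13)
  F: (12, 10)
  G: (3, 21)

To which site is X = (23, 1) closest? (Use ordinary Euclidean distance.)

A

Squared Euclidean distances:
|XA|² = (23−21)² + (1−9)² = 4 + 64 = 68
|XB|² = (23−15)² + (1−20)² = 64 + 361 = 425
|XC|² = (23−19)² + (1−23)² = 16 + 484 = 500
|XD|² = (23−21)² + (1−17)² = 4 + 256 = 260
|XE|² = (23−3)² + (1−13)² = 400 + 144 = 544
|XF|² = (23−12)² + (1−10)² = 121 + 81 = 202
|XG|² = (23−3)² + (1−21)² = 400 + 400 = 800
A is nearest.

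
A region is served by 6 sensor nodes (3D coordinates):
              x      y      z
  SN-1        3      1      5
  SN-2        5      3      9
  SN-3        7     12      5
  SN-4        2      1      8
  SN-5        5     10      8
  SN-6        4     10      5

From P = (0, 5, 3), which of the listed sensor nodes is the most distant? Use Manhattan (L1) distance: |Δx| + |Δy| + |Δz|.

d(P, SN-1) = |0−3| + |5−1| + |3−5| = 3 + 4 + 2 = 9
d(P, SN-2) = |0−5| + |5−3| + |3−9| = 5 + 2 + 6 = 13
d(P, SN-3) = |0−7| + |5−12| + |3−5| = 7 + 7 + 2 = 16
d(P, SN-4) = |0−2| + |5−1| + |3−8| = 2 + 4 + 5 = 11
d(P, SN-5) = |0−5| + |5−10| + |3−8| = 5 + 5 + 5 = 15
d(P, SN-6) = |0−4| + |5−10| + |3−5| = 4 + 5 + 2 = 11
The largest is to SN-3.

SN-3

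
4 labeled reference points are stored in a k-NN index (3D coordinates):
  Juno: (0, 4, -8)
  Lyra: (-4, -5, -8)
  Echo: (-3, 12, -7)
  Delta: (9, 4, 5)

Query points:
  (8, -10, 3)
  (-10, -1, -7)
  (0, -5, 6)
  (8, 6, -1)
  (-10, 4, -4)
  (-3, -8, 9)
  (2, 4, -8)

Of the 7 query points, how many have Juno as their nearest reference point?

(8, -10, 3) — d² to each: Juno:381, Lyra:290, Echo:705, Delta:201 → nearest is Delta
(-10, -1, -7) — d² to each: Juno:126, Lyra:53, Echo:218, Delta:530 → nearest is Lyra
(0, -5, 6) — d² to each: Juno:277, Lyra:212, Echo:467, Delta:163 → nearest is Delta
(8, 6, -1) — d² to each: Juno:117, Lyra:314, Echo:193, Delta:41 → nearest is Delta
(-10, 4, -4) — d² to each: Juno:116, Lyra:133, Echo:122, Delta:442 → nearest is Juno
(-3, -8, 9) — d² to each: Juno:442, Lyra:299, Echo:656, Delta:304 → nearest is Lyra
(2, 4, -8) — d² to each: Juno:4, Lyra:117, Echo:90, Delta:218 → nearest is Juno
2 of the 7 points have Juno as nearest.

2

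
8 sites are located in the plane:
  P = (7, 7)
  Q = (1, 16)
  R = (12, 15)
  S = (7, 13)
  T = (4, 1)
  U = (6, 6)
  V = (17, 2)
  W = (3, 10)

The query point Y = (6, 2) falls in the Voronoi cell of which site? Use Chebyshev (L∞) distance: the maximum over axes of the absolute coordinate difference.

d(Y,P) = max(1, 5) = 5
d(Y,Q) = max(5, 14) = 14
d(Y,R) = max(6, 13) = 13
d(Y,S) = max(1, 11) = 11
d(Y,T) = max(2, 1) = 2
d(Y,U) = max(0, 4) = 4
d(Y,V) = max(11, 0) = 11
d(Y,W) = max(3, 8) = 8
T is nearest.

T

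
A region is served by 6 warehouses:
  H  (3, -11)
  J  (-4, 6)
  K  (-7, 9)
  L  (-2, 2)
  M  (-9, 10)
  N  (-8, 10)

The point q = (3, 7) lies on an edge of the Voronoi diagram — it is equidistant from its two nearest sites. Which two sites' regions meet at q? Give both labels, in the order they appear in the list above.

Squared distances from q to each site:
|qH|² = (3−3)² + (7−(-11))² = 0 + 324 = 324
|qJ|² = (3−(-4))² + (7−6)² = 49 + 1 = 50
|qK|² = (3−(-7))² + (7−9)² = 100 + 4 = 104
|qL|² = (3−(-2))² + (7−2)² = 25 + 25 = 50
|qM|² = (3−(-9))² + (7−10)² = 144 + 9 = 153
|qN|² = (3−(-8))² + (7−10)² = 121 + 9 = 130
q is equidistant from J and L (both at squared distance 50), and every other site is strictly farther — so q lies on the J–L Voronoi edge.

J and L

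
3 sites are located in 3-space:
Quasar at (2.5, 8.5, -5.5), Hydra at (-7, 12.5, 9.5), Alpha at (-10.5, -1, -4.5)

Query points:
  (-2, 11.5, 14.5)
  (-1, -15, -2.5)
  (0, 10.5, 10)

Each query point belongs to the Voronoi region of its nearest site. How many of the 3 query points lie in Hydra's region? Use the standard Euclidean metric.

2

(-2, 11.5, 14.5) — d² to each: Quasar:429.25, Hydra:51, Alpha:589.5 → nearest is Hydra
(-1, -15, -2.5) — d² to each: Quasar:573.5, Hydra:936.25, Alpha:290.25 → nearest is Alpha
(0, 10.5, 10) — d² to each: Quasar:250.5, Hydra:53.25, Alpha:452.75 → nearest is Hydra
2 of the 3 points have Hydra as nearest.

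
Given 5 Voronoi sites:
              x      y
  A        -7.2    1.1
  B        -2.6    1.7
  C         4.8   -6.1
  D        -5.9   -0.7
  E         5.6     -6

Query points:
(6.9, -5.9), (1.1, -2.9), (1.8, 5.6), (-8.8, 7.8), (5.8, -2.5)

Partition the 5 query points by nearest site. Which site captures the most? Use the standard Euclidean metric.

(6.9, -5.9) — d² to each: A:247.81, B:148.01, C:4.45, D:190.88, E:1.7 → nearest is E
(1.1, -2.9) — d² to each: A:84.89, B:34.85, C:23.93, D:53.84, E:29.86 → nearest is C
(1.8, 5.6) — d² to each: A:101.25, B:34.57, C:145.89, D:98.98, E:149 → nearest is B
(-8.8, 7.8) — d² to each: A:47.45, B:75.65, C:378.17, D:80.66, E:397.8 → nearest is A
(5.8, -2.5) — d² to each: A:181.96, B:88.2, C:13.96, D:140.13, E:12.29 → nearest is E
Tally — A:1, B:1, C:1, E:2. E captures the most (2).

E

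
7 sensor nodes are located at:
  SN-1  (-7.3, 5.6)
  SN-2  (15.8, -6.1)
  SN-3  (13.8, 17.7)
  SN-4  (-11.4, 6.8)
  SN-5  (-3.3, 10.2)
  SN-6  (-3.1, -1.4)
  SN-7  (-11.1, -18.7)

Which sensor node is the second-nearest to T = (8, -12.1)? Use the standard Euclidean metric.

SN-6

Since √ is increasing, it suffices to compare squared distances:
d²(T, SN-1) = 234.09 + 313.29 = 547.38
d²(T, SN-2) = 60.84 + 36 = 96.84
d²(T, SN-3) = 33.64 + 888.04 = 921.68
d²(T, SN-4) = 376.36 + 357.21 = 733.57
d²(T, SN-5) = 127.69 + 497.29 = 624.98
d²(T, SN-6) = 123.21 + 114.49 = 237.7
d²(T, SN-7) = 364.81 + 43.56 = 408.37
Sorted ascending: SN-2, SN-6, SN-7, … — the second-nearest is SN-6.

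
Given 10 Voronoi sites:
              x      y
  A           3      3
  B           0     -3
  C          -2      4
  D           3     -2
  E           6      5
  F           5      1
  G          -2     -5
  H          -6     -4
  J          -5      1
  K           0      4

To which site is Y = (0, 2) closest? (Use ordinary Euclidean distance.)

K

Compare squared distances (the ordering matches that of the actual distances):
|YA|² = 9 + 1 = 10
|YB|² = 0 + 25 = 25
|YC|² = 4 + 4 = 8
|YD|² = 9 + 16 = 25
|YE|² = 36 + 9 = 45
|YF|² = 25 + 1 = 26
|YG|² = 4 + 49 = 53
|YH|² = 36 + 36 = 72
|YJ|² = 25 + 1 = 26
|YK|² = 0 + 4 = 4
Minimum is at K.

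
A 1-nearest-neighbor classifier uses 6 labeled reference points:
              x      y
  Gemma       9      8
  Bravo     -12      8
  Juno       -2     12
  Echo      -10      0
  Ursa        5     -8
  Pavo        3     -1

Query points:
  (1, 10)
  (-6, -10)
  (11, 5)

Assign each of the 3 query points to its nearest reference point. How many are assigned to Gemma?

(1, 10) — d² to each: Gemma:68, Bravo:173, Juno:13, Echo:221, Ursa:340, Pavo:125 → nearest is Juno
(-6, -10) — d² to each: Gemma:549, Bravo:360, Juno:500, Echo:116, Ursa:125, Pavo:162 → nearest is Echo
(11, 5) — d² to each: Gemma:13, Bravo:538, Juno:218, Echo:466, Ursa:205, Pavo:100 → nearest is Gemma
1 of the 3 points has Gemma as nearest.

1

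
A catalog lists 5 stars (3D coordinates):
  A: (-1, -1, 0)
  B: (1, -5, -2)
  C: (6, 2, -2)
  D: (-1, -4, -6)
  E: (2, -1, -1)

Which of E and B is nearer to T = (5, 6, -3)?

E

Compare squared distances:
|TE|² = (5−2)² + (6−(-1))² + (-3−(-1))² = 9 + 49 + 4 = 62
|TB|² = (5−1)² + (6−(-5))² + (-3−(-2))² = 16 + 121 + 1 = 138
62 < 138, so E is closer.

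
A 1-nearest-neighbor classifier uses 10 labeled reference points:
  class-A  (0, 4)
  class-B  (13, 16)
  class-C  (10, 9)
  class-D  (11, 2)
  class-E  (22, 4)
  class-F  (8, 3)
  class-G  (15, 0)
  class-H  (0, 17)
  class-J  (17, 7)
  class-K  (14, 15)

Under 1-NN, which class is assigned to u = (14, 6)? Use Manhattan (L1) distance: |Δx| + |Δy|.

class-J

d(u, class-A) = 14 + 2 = 16
d(u, class-B) = 1 + 10 = 11
d(u, class-C) = 4 + 3 = 7
d(u, class-D) = 3 + 4 = 7
d(u, class-E) = 8 + 2 = 10
d(u, class-F) = 6 + 3 = 9
d(u, class-G) = 1 + 6 = 7
d(u, class-H) = 14 + 11 = 25
d(u, class-J) = 3 + 1 = 4
d(u, class-K) = 0 + 9 = 9
Minimum is at class-J.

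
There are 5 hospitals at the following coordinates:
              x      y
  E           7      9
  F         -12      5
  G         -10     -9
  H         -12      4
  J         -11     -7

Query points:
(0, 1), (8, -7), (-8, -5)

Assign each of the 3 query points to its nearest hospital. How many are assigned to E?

2

(0, 1) — d² to each: E:113, F:160, G:200, H:153, J:185 → nearest is E
(8, -7) — d² to each: E:257, F:544, G:328, H:521, J:361 → nearest is E
(-8, -5) — d² to each: E:421, F:116, G:20, H:97, J:13 → nearest is J
2 of the 3 points have E as nearest.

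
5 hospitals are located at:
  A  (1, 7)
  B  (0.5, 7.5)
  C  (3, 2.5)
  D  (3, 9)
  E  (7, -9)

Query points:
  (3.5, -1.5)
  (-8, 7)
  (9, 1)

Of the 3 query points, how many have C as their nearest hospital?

(3.5, -1.5) — d² to each: A:78.5, B:90, C:16.25, D:110.5, E:68.5 → nearest is C
(-8, 7) — d² to each: A:81, B:72.5, C:141.25, D:125, E:481 → nearest is B
(9, 1) — d² to each: A:100, B:114.5, C:38.25, D:100, E:104 → nearest is C
2 of the 3 points have C as nearest.

2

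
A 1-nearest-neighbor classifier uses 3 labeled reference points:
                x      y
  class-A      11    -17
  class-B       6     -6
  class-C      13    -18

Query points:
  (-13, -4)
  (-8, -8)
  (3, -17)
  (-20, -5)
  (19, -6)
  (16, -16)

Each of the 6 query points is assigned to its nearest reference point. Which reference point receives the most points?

(-13, -4) — d² to each: class-A:745, class-B:365, class-C:872 → nearest is class-B
(-8, -8) — d² to each: class-A:442, class-B:200, class-C:541 → nearest is class-B
(3, -17) — d² to each: class-A:64, class-B:130, class-C:101 → nearest is class-A
(-20, -5) — d² to each: class-A:1105, class-B:677, class-C:1258 → nearest is class-B
(19, -6) — d² to each: class-A:185, class-B:169, class-C:180 → nearest is class-B
(16, -16) — d² to each: class-A:26, class-B:200, class-C:13 → nearest is class-C
Tally — class-A:1, class-B:4, class-C:1. class-B captures the most (4).

class-B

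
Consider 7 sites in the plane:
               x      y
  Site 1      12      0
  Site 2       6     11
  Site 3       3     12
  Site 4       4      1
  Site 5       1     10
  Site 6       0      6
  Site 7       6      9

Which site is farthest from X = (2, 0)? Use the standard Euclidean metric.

Compare squared distances (the ordering matches that of the actual distances):
d²(X, Site 1) = 100 + 0 = 100
d²(X, Site 2) = 16 + 121 = 137
d²(X, Site 3) = 1 + 144 = 145
d²(X, Site 4) = 4 + 1 = 5
d²(X, Site 5) = 1 + 100 = 101
d²(X, Site 6) = 4 + 36 = 40
d²(X, Site 7) = 16 + 81 = 97
The largest is to Site 3.

Site 3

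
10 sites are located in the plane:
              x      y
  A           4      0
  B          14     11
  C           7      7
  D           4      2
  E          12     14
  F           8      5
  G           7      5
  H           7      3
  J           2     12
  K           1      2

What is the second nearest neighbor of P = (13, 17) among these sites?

B

Compare squared distances (the ordering matches that of the actual distances):
|PA|² = (13−4)² + (17−0)² = 81 + 289 = 370
|PB|² = (13−14)² + (17−11)² = 1 + 36 = 37
|PC|² = (13−7)² + (17−7)² = 36 + 100 = 136
|PD|² = (13−4)² + (17−2)² = 81 + 225 = 306
|PE|² = (13−12)² + (17−14)² = 1 + 9 = 10
|PF|² = (13−8)² + (17−5)² = 25 + 144 = 169
|PG|² = (13−7)² + (17−5)² = 36 + 144 = 180
|PH|² = (13−7)² + (17−3)² = 36 + 196 = 232
|PJ|² = (13−2)² + (17−12)² = 121 + 25 = 146
|PK|² = (13−1)² + (17−2)² = 144 + 225 = 369
Sorted ascending: E, B, C, … — the second-nearest is B.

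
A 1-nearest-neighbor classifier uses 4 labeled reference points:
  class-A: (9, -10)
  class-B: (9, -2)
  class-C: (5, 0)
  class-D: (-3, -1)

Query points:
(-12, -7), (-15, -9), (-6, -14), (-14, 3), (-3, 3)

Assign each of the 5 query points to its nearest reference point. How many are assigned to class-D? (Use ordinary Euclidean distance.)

(-12, -7) — d² to each: class-A:450, class-B:466, class-C:338, class-D:117 → nearest is class-D
(-15, -9) — d² to each: class-A:577, class-B:625, class-C:481, class-D:208 → nearest is class-D
(-6, -14) — d² to each: class-A:241, class-B:369, class-C:317, class-D:178 → nearest is class-D
(-14, 3) — d² to each: class-A:698, class-B:554, class-C:370, class-D:137 → nearest is class-D
(-3, 3) — d² to each: class-A:313, class-B:169, class-C:73, class-D:16 → nearest is class-D
5 of the 5 points have class-D as nearest.

5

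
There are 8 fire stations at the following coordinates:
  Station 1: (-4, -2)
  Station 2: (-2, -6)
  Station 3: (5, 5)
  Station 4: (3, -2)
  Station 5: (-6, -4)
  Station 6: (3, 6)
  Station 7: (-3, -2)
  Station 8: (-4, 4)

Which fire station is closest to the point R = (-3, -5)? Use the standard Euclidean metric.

Station 2

Squared Euclidean distances:
d²(R, Station 1) = 1 + 9 = 10
d²(R, Station 2) = 1 + 1 = 2
d²(R, Station 3) = 64 + 100 = 164
d²(R, Station 4) = 36 + 9 = 45
d²(R, Station 5) = 9 + 1 = 10
d²(R, Station 6) = 36 + 121 = 157
d²(R, Station 7) = 0 + 9 = 9
d²(R, Station 8) = 1 + 81 = 82
Station 2 is nearest.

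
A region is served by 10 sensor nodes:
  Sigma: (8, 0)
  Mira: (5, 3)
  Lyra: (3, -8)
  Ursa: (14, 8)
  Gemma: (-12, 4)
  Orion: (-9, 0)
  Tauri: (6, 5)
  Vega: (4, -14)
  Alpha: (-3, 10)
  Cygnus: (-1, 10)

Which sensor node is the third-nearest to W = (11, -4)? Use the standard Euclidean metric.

Mira

Compare squared distances (the ordering matches that of the actual distances):
d²(W, Sigma) = (11−8)² + (-4−0)² = 9 + 16 = 25
d²(W, Mira) = (11−5)² + (-4−3)² = 36 + 49 = 85
d²(W, Lyra) = (11−3)² + (-4−(-8))² = 64 + 16 = 80
d²(W, Ursa) = (11−14)² + (-4−8)² = 9 + 144 = 153
d²(W, Gemma) = (11−(-12))² + (-4−4)² = 529 + 64 = 593
d²(W, Orion) = (11−(-9))² + (-4−0)² = 400 + 16 = 416
d²(W, Tauri) = (11−6)² + (-4−5)² = 25 + 81 = 106
d²(W, Vega) = (11−4)² + (-4−(-14))² = 49 + 100 = 149
d²(W, Alpha) = (11−(-3))² + (-4−10)² = 196 + 196 = 392
d²(W, Cygnus) = (11−(-1))² + (-4−10)² = 144 + 196 = 340
Sorted ascending: Sigma, Lyra, Mira, Tauri, … — the third-nearest is Mira.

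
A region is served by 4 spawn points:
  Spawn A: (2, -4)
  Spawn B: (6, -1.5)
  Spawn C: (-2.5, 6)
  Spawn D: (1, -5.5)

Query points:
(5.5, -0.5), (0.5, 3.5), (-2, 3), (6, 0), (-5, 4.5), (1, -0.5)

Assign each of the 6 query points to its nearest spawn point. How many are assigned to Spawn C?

(5.5, -0.5) — d² to each: Spawn A:24.5, Spawn B:1.25, Spawn C:106.25, Spawn D:45.25 → nearest is Spawn B
(0.5, 3.5) — d² to each: Spawn A:58.5, Spawn B:55.25, Spawn C:15.25, Spawn D:81.25 → nearest is Spawn C
(-2, 3) — d² to each: Spawn A:65, Spawn B:84.25, Spawn C:9.25, Spawn D:81.25 → nearest is Spawn C
(6, 0) — d² to each: Spawn A:32, Spawn B:2.25, Spawn C:108.25, Spawn D:55.25 → nearest is Spawn B
(-5, 4.5) — d² to each: Spawn A:121.25, Spawn B:157, Spawn C:8.5, Spawn D:136 → nearest is Spawn C
(1, -0.5) — d² to each: Spawn A:13.25, Spawn B:26, Spawn C:54.5, Spawn D:25 → nearest is Spawn A
3 of the 6 points have Spawn C as nearest.

3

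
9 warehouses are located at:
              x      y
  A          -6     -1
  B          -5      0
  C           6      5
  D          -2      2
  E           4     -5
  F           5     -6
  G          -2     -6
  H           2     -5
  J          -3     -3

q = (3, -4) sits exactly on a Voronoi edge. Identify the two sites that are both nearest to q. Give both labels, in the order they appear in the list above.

Squared distances from q to each site:
|qA|² = (3−(-6))² + (-4−(-1))² = 81 + 9 = 90
|qB|² = (3−(-5))² + (-4−0)² = 64 + 16 = 80
|qC|² = (3−6)² + (-4−5)² = 9 + 81 = 90
|qD|² = (3−(-2))² + (-4−2)² = 25 + 36 = 61
|qE|² = (3−4)² + (-4−(-5))² = 1 + 1 = 2
|qF|² = (3−5)² + (-4−(-6))² = 4 + 4 = 8
|qG|² = (3−(-2))² + (-4−(-6))² = 25 + 4 = 29
|qH|² = (3−2)² + (-4−(-5))² = 1 + 1 = 2
|qJ|² = (3−(-3))² + (-4−(-3))² = 36 + 1 = 37
q is equidistant from E and H (both at squared distance 2), and every other site is strictly farther — so q lies on the E–H Voronoi edge.

E and H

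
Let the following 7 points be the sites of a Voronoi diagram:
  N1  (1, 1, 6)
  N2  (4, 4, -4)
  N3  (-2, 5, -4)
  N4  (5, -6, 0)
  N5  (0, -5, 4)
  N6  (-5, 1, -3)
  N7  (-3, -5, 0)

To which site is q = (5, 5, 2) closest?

N2

Squared Euclidean distances:
|qN1|² = (5−1)² + (5−1)² + (2−6)² = 16 + 16 + 16 = 48
|qN2|² = (5−4)² + (5−4)² + (2−(-4))² = 1 + 1 + 36 = 38
|qN3|² = (5−(-2))² + (5−5)² + (2−(-4))² = 49 + 0 + 36 = 85
|qN4|² = (5−5)² + (5−(-6))² + (2−0)² = 0 + 121 + 4 = 125
|qN5|² = (5−0)² + (5−(-5))² + (2−4)² = 25 + 100 + 4 = 129
|qN6|² = (5−(-5))² + (5−1)² + (2−(-3))² = 100 + 16 + 25 = 141
|qN7|² = (5−(-3))² + (5−(-5))² + (2−0)² = 64 + 100 + 4 = 168
Minimum is at N2.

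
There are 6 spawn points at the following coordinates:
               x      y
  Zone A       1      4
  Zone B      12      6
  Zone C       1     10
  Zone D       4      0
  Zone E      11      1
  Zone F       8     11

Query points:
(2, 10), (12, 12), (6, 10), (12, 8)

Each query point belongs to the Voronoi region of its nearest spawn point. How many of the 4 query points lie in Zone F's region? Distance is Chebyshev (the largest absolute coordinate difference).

2

(2, 10) — d to each: Zone A:6, Zone B:10, Zone C:1, Zone D:10, Zone E:9, Zone F:6 → nearest is Zone C
(12, 12) — d to each: Zone A:11, Zone B:6, Zone C:11, Zone D:12, Zone E:11, Zone F:4 → nearest is Zone F
(6, 10) — d to each: Zone A:6, Zone B:6, Zone C:5, Zone D:10, Zone E:9, Zone F:2 → nearest is Zone F
(12, 8) — d to each: Zone A:11, Zone B:2, Zone C:11, Zone D:8, Zone E:7, Zone F:4 → nearest is Zone B
2 of the 4 points have Zone F as nearest.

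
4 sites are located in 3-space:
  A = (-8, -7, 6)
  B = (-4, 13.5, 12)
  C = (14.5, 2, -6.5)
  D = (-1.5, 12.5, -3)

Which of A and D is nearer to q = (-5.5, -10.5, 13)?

Compare squared distances:
|qA|² = (-5.5−(-8))² + (-10.5−(-7))² + (13−6)² = 6.25 + 12.25 + 49 = 67.5
|qD|² = (-5.5−(-1.5))² + (-10.5−12.5)² + (13−(-3))² = 16 + 529 + 256 = 801
67.5 < 801, so A is closer.

A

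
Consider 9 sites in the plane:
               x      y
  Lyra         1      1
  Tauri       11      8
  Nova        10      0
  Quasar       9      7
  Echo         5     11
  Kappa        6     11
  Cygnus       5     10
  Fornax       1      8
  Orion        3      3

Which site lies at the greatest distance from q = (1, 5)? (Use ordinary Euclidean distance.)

Tauri

Squared Euclidean distances:
d²(q, Lyra) = (1−1)² + (5−1)² = 0 + 16 = 16
d²(q, Tauri) = (1−11)² + (5−8)² = 100 + 9 = 109
d²(q, Nova) = (1−10)² + (5−0)² = 81 + 25 = 106
d²(q, Quasar) = (1−9)² + (5−7)² = 64 + 4 = 68
d²(q, Echo) = (1−5)² + (5−11)² = 16 + 36 = 52
d²(q, Kappa) = (1−6)² + (5−11)² = 25 + 36 = 61
d²(q, Cygnus) = (1−5)² + (5−10)² = 16 + 25 = 41
d²(q, Fornax) = (1−1)² + (5−8)² = 0 + 9 = 9
d²(q, Orion) = (1−3)² + (5−3)² = 4 + 4 = 8
The largest is to Tauri.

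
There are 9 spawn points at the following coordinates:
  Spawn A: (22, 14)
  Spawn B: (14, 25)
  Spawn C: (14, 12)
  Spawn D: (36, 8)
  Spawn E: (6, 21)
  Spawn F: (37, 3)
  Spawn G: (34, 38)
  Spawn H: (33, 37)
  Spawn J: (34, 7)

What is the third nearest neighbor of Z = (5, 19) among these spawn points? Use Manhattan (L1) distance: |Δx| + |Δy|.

Spawn C

d(Z, Spawn A) = |5−22| + |19−14| = 17 + 5 = 22
d(Z, Spawn B) = |5−14| + |19−25| = 9 + 6 = 15
d(Z, Spawn C) = |5−14| + |19−12| = 9 + 7 = 16
d(Z, Spawn D) = |5−36| + |19−8| = 31 + 11 = 42
d(Z, Spawn E) = |5−6| + |19−21| = 1 + 2 = 3
d(Z, Spawn F) = |5−37| + |19−3| = 32 + 16 = 48
d(Z, Spawn G) = |5−34| + |19−38| = 29 + 19 = 48
d(Z, Spawn H) = |5−33| + |19−37| = 28 + 18 = 46
d(Z, Spawn J) = |5−34| + |19−7| = 29 + 12 = 41
Sorted ascending: Spawn E, Spawn B, Spawn C, Spawn A, … — the third-nearest is Spawn C.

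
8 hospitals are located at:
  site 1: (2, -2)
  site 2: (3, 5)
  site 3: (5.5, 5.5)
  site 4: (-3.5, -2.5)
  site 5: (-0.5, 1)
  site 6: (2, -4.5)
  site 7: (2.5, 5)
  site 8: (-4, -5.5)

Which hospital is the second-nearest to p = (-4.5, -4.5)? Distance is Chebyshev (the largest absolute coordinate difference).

site 4

d(p, site 1) = max(6.5, 2.5) = 6.5
d(p, site 2) = max(7.5, 9.5) = 9.5
d(p, site 3) = max(10, 10) = 10
d(p, site 4) = max(1, 2) = 2
d(p, site 5) = max(4, 5.5) = 5.5
d(p, site 6) = max(6.5, 0) = 6.5
d(p, site 7) = max(7, 9.5) = 9.5
d(p, site 8) = max(0.5, 1) = 1
Sorted ascending: site 8, site 4, site 5, … — the second-nearest is site 4.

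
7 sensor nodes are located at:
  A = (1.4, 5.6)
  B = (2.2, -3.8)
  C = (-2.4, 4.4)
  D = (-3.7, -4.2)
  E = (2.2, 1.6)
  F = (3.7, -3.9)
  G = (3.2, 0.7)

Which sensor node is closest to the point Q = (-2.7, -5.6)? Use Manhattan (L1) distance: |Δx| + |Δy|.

D

d(Q,A) = |-2.7−1.4| + |-5.6−5.6| = 4.1 + 11.2 = 15.3
d(Q,B) = |-2.7−2.2| + |-5.6−(-3.8)| = 4.9 + 1.8 = 6.7
d(Q,C) = |-2.7−(-2.4)| + |-5.6−4.4| = 0.3 + 10 = 10.3
d(Q,D) = |-2.7−(-3.7)| + |-5.6−(-4.2)| = 1 + 1.4 = 2.4
d(Q,E) = |-2.7−2.2| + |-5.6−1.6| = 4.9 + 7.2 = 12.1
d(Q,F) = |-2.7−3.7| + |-5.6−(-3.9)| = 6.4 + 1.7 = 8.1
d(Q,G) = |-2.7−3.2| + |-5.6−0.7| = 5.9 + 6.3 = 12.2
D is nearest.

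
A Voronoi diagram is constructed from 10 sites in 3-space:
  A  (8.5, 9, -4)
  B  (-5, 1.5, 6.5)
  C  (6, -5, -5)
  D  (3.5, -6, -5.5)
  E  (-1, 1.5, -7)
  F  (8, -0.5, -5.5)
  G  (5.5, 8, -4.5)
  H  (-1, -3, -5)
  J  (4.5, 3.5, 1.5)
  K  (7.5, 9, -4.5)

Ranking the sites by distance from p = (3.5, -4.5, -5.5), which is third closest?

H

Since √ is increasing, it suffices to compare squared distances:
|pA|² = (3.5−8.5)² + (-4.5−9)² + (-5.5−(-4))² = 25 + 182.25 + 2.25 = 209.5
|pB|² = (3.5−(-5))² + (-4.5−1.5)² + (-5.5−6.5)² = 72.25 + 36 + 144 = 252.25
|pC|² = (3.5−6)² + (-4.5−(-5))² + (-5.5−(-5))² = 6.25 + 0.25 + 0.25 = 6.75
|pD|² = (3.5−3.5)² + (-4.5−(-6))² + (-5.5−(-5.5))² = 0 + 2.25 + 0 = 2.25
|pE|² = (3.5−(-1))² + (-4.5−1.5)² + (-5.5−(-7))² = 20.25 + 36 + 2.25 = 58.5
|pF|² = (3.5−8)² + (-4.5−(-0.5))² + (-5.5−(-5.5))² = 20.25 + 16 + 0 = 36.25
|pG|² = (3.5−5.5)² + (-4.5−8)² + (-5.5−(-4.5))² = 4 + 156.25 + 1 = 161.25
|pH|² = (3.5−(-1))² + (-4.5−(-3))² + (-5.5−(-5))² = 20.25 + 2.25 + 0.25 = 22.75
|pJ|² = (3.5−4.5)² + (-4.5−3.5)² + (-5.5−1.5)² = 1 + 64 + 49 = 114
|pK|² = (3.5−7.5)² + (-4.5−9)² + (-5.5−(-4.5))² = 16 + 182.25 + 1 = 199.25
Sorted ascending: D, C, H, F, … — the third-nearest is H.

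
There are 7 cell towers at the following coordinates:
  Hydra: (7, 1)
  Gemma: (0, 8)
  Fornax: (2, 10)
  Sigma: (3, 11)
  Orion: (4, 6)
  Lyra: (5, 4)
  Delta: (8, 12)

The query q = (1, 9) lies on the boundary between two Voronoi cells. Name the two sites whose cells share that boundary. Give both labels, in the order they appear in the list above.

Gemma and Fornax

Squared distances from q to each site:
d²(q, Hydra) = (1−7)² + (9−1)² = 36 + 64 = 100
d²(q, Gemma) = (1−0)² + (9−8)² = 1 + 1 = 2
d²(q, Fornax) = (1−2)² + (9−10)² = 1 + 1 = 2
d²(q, Sigma) = (1−3)² + (9−11)² = 4 + 4 = 8
d²(q, Orion) = (1−4)² + (9−6)² = 9 + 9 = 18
d²(q, Lyra) = (1−5)² + (9−4)² = 16 + 25 = 41
d²(q, Delta) = (1−8)² + (9−12)² = 49 + 9 = 58
q is equidistant from Gemma and Fornax (both at squared distance 2), and every other site is strictly farther — so q lies on the Gemma–Fornax Voronoi edge.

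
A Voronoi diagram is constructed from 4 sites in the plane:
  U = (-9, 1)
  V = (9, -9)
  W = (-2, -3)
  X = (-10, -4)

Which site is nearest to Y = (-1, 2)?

W

Squared Euclidean distances:
|YU|² = 64 + 1 = 65
|YV|² = 100 + 121 = 221
|YW|² = 1 + 25 = 26
|YX|² = 81 + 36 = 117
The smallest is to W, so Y lies in the Voronoi region of W.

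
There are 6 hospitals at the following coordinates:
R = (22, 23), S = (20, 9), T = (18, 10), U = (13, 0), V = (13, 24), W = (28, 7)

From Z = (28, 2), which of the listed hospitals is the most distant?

V

Since √ is increasing, it suffices to compare squared distances:
|ZR|² = (28−22)² + (2−23)² = 36 + 441 = 477
|ZS|² = (28−20)² + (2−9)² = 64 + 49 = 113
|ZT|² = (28−18)² + (2−10)² = 100 + 64 = 164
|ZU|² = (28−13)² + (2−0)² = 225 + 4 = 229
|ZV|² = (28−13)² + (2−24)² = 225 + 484 = 709
|ZW|² = (28−28)² + (2−7)² = 0 + 25 = 25
The largest is to V.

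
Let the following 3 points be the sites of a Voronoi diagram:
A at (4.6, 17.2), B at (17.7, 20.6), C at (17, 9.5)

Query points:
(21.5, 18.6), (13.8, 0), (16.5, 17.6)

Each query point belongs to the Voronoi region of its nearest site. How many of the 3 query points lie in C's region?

(21.5, 18.6) — d² to each: A:287.57, B:18.44, C:103.06 → nearest is B
(13.8, 0) — d² to each: A:380.48, B:439.57, C:100.49 → nearest is C
(16.5, 17.6) — d² to each: A:141.77, B:10.44, C:65.86 → nearest is B
1 of the 3 points has C as nearest.

1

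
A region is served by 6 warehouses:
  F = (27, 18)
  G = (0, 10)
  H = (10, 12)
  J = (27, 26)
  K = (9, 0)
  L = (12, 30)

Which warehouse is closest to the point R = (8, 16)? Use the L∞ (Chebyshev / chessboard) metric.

d(R,F) = max(19, 2) = 19
d(R,G) = max(8, 6) = 8
d(R,H) = max(2, 4) = 4
d(R,J) = max(19, 10) = 19
d(R,K) = max(1, 16) = 16
d(R,L) = max(4, 14) = 14
H is nearest.

H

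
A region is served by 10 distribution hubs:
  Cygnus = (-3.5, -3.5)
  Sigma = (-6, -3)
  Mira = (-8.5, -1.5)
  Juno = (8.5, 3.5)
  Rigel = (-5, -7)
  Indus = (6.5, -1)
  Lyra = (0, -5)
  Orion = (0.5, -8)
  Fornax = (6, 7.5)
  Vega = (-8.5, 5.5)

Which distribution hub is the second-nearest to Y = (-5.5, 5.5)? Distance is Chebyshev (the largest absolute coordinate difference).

Mira

d(Y, Cygnus) = max(2, 9) = 9
d(Y, Sigma) = max(0.5, 8.5) = 8.5
d(Y, Mira) = max(3, 7) = 7
d(Y, Juno) = max(14, 2) = 14
d(Y, Rigel) = max(0.5, 12.5) = 12.5
d(Y, Indus) = max(12, 6.5) = 12
d(Y, Lyra) = max(5.5, 10.5) = 10.5
d(Y, Orion) = max(6, 13.5) = 13.5
d(Y, Fornax) = max(11.5, 2) = 11.5
d(Y, Vega) = max(3, 0) = 3
Sorted ascending: Vega, Mira, Sigma, … — the second-nearest is Mira.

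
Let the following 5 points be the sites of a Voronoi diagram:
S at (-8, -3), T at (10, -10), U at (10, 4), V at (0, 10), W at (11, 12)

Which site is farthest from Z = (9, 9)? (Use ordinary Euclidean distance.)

Compare squared distances (the ordering matches that of the actual distances):
|ZS|² = (9−(-8))² + (9−(-3))² = 289 + 144 = 433
|ZT|² = (9−10)² + (9−(-10))² = 1 + 361 = 362
|ZU|² = (9−10)² + (9−4)² = 1 + 25 = 26
|ZV|² = (9−0)² + (9−10)² = 81 + 1 = 82
|ZW|² = (9−11)² + (9−12)² = 4 + 9 = 13
The largest is to S.

S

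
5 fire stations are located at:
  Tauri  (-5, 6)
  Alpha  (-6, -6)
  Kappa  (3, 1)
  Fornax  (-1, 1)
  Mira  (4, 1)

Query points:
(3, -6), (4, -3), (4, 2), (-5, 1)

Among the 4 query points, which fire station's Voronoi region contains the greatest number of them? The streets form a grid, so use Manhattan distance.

Mira

(3, -6) — d to each: Tauri:20, Alpha:9, Kappa:7, Fornax:11, Mira:8 → nearest is Kappa
(4, -3) — d to each: Tauri:18, Alpha:13, Kappa:5, Fornax:9, Mira:4 → nearest is Mira
(4, 2) — d to each: Tauri:13, Alpha:18, Kappa:2, Fornax:6, Mira:1 → nearest is Mira
(-5, 1) — d to each: Tauri:5, Alpha:8, Kappa:8, Fornax:4, Mira:9 → nearest is Fornax
Tally — Kappa:1, Fornax:1, Mira:2. Mira captures the most (2).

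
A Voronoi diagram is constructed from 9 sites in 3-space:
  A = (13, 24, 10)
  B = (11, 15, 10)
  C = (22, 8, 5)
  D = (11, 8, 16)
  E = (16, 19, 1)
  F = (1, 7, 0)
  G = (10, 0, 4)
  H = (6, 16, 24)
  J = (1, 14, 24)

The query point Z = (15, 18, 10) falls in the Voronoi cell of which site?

B

Squared Euclidean distances:
|ZA|² = 4 + 36 + 0 = 40
|ZB|² = 16 + 9 + 0 = 25
|ZC|² = 49 + 100 + 25 = 174
|ZD|² = 16 + 100 + 36 = 152
|ZE|² = 1 + 1 + 81 = 83
|ZF|² = 196 + 121 + 100 = 417
|ZG|² = 25 + 324 + 36 = 385
|ZH|² = 81 + 4 + 196 = 281
|ZJ|² = 196 + 16 + 196 = 408
B is nearest.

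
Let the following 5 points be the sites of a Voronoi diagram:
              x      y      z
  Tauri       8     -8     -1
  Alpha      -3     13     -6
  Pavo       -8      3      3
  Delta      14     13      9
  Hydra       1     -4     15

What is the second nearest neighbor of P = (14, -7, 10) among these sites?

Squared Euclidean distances:
d²(P, Tauri) = (14−8)² + (-7−(-8))² + (10−(-1))² = 36 + 1 + 121 = 158
d²(P, Alpha) = (14−(-3))² + (-7−13)² + (10−(-6))² = 289 + 400 + 256 = 945
d²(P, Pavo) = (14−(-8))² + (-7−3)² + (10−3)² = 484 + 100 + 49 = 633
d²(P, Delta) = (14−14)² + (-7−13)² + (10−9)² = 0 + 400 + 1 = 401
d²(P, Hydra) = (14−1)² + (-7−(-4))² + (10−15)² = 169 + 9 + 25 = 203
Sorted ascending: Tauri, Hydra, Delta, … — the second-nearest is Hydra.

Hydra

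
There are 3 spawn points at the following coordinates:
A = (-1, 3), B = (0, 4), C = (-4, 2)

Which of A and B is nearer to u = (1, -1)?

A

Compare squared distances:
|uA|² = (1−(-1))² + (-1−3)² = 4 + 16 = 20
|uB|² = (1−0)² + (-1−4)² = 1 + 25 = 26
20 < 26, so A is closer.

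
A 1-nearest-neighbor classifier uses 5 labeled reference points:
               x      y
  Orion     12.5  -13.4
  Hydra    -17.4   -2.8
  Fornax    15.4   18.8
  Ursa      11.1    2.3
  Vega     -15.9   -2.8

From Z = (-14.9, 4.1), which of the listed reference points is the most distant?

Squared Euclidean distances:
d²(Z, Orion) = (-14.9−12.5)² + (4.1−(-13.4))² = 750.76 + 306.25 = 1057.01
d²(Z, Hydra) = (-14.9−(-17.4))² + (4.1−(-2.8))² = 6.25 + 47.61 = 53.86
d²(Z, Fornax) = (-14.9−15.4)² + (4.1−18.8)² = 918.09 + 216.09 = 1134.18
d²(Z, Ursa) = (-14.9−11.1)² + (4.1−2.3)² = 676 + 3.24 = 679.24
d²(Z, Vega) = (-14.9−(-15.9))² + (4.1−(-2.8))² = 1 + 47.61 = 48.61
The largest is to Fornax.

Fornax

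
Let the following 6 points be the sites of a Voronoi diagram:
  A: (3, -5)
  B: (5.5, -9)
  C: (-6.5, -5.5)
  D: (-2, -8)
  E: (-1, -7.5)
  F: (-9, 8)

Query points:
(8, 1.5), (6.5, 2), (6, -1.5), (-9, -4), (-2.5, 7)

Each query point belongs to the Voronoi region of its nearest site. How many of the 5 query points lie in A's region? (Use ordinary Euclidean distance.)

(8, 1.5) — d² to each: A:67.25, B:116.5, C:259.25, D:190.25, E:162, F:331.25 → nearest is A
(6.5, 2) — d² to each: A:61.25, B:122, C:225.25, D:172.25, E:146.5, F:276.25 → nearest is A
(6, -1.5) — d² to each: A:21.25, B:56.5, C:172.25, D:106.25, E:85, F:315.25 → nearest is A
(-9, -4) — d² to each: A:145, B:235.25, C:8.5, D:65, E:76.25, F:144 → nearest is C
(-2.5, 7) — d² to each: A:174.25, B:320, C:172.25, D:225.25, E:212.5, F:43.25 → nearest is F
3 of the 5 points have A as nearest.

3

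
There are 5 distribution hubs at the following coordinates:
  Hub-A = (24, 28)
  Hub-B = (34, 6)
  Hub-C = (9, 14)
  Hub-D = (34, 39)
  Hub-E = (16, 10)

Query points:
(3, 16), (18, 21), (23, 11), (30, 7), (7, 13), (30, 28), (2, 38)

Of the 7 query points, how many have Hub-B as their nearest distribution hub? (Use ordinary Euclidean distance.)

(3, 16) — d² to each: Hub-A:585, Hub-B:1061, Hub-C:40, Hub-D:1490, Hub-E:205 → nearest is Hub-C
(18, 21) — d² to each: Hub-A:85, Hub-B:481, Hub-C:130, Hub-D:580, Hub-E:125 → nearest is Hub-A
(23, 11) — d² to each: Hub-A:290, Hub-B:146, Hub-C:205, Hub-D:905, Hub-E:50 → nearest is Hub-E
(30, 7) — d² to each: Hub-A:477, Hub-B:17, Hub-C:490, Hub-D:1040, Hub-E:205 → nearest is Hub-B
(7, 13) — d² to each: Hub-A:514, Hub-B:778, Hub-C:5, Hub-D:1405, Hub-E:90 → nearest is Hub-C
(30, 28) — d² to each: Hub-A:36, Hub-B:500, Hub-C:637, Hub-D:137, Hub-E:520 → nearest is Hub-A
(2, 38) — d² to each: Hub-A:584, Hub-B:2048, Hub-C:625, Hub-D:1025, Hub-E:980 → nearest is Hub-A
1 of the 7 points has Hub-B as nearest.

1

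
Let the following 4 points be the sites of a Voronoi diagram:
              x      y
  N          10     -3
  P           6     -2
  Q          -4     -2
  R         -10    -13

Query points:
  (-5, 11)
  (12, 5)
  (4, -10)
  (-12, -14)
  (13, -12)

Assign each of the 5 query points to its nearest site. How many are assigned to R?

(-5, 11) — d² to each: N:421, P:290, Q:170, R:601 → nearest is Q
(12, 5) — d² to each: N:68, P:85, Q:305, R:808 → nearest is N
(4, -10) — d² to each: N:85, P:68, Q:128, R:205 → nearest is P
(-12, -14) — d² to each: N:605, P:468, Q:208, R:5 → nearest is R
(13, -12) — d² to each: N:90, P:149, Q:389, R:530 → nearest is N
1 of the 5 points has R as nearest.

1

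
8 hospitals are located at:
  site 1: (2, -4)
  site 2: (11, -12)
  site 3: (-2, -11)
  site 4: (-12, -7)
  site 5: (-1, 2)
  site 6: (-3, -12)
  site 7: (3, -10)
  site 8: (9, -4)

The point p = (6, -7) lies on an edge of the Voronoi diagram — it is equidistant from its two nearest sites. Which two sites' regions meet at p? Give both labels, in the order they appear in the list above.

site 7 and site 8

Squared distances from p to each site:
d²(p, site 1) = 16 + 9 = 25
d²(p, site 2) = 25 + 25 = 50
d²(p, site 3) = 64 + 16 = 80
d²(p, site 4) = 324 + 0 = 324
d²(p, site 5) = 49 + 81 = 130
d²(p, site 6) = 81 + 25 = 106
d²(p, site 7) = 9 + 9 = 18
d²(p, site 8) = 9 + 9 = 18
p is equidistant from site 7 and site 8 (both at squared distance 18), and every other site is strictly farther — so p lies on the site 7–site 8 Voronoi edge.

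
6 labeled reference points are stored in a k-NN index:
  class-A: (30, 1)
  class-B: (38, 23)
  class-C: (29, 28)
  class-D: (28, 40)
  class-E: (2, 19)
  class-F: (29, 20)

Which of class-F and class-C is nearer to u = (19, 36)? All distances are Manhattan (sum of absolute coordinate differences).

class-C

d(u, class-F) = |19−29| + |36−20| = 10 + 16 = 26
d(u, class-C) = |19−29| + |36−28| = 10 + 8 = 18
26 > 18, so class-C is closer.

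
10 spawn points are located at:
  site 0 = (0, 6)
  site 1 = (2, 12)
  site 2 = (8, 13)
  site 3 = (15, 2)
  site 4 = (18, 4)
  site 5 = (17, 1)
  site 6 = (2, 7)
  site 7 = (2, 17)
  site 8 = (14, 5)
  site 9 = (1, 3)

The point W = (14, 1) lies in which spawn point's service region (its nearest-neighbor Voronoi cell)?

Squared Euclidean distances:
d²(W, site 0) = (14−0)² + (1−6)² = 196 + 25 = 221
d²(W, site 1) = (14−2)² + (1−12)² = 144 + 121 = 265
d²(W, site 2) = (14−8)² + (1−13)² = 36 + 144 = 180
d²(W, site 3) = (14−15)² + (1−2)² = 1 + 1 = 2
d²(W, site 4) = (14−18)² + (1−4)² = 16 + 9 = 25
d²(W, site 5) = (14−17)² + (1−1)² = 9 + 0 = 9
d²(W, site 6) = (14−2)² + (1−7)² = 144 + 36 = 180
d²(W, site 7) = (14−2)² + (1−17)² = 144 + 256 = 400
d²(W, site 8) = (14−14)² + (1−5)² = 0 + 16 = 16
d²(W, site 9) = (14−1)² + (1−3)² = 169 + 4 = 173
site 3 is nearest.

site 3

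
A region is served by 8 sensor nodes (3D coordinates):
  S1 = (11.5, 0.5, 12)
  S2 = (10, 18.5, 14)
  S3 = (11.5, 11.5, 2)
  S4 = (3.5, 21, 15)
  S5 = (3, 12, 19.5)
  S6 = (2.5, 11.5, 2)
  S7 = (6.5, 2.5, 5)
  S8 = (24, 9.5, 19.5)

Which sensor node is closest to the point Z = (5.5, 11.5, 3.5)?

Compare squared distances (the ordering matches that of the actual distances):
|ZS1|² = 36 + 121 + 72.25 = 229.25
|ZS2|² = 20.25 + 49 + 110.25 = 179.5
|ZS3|² = 36 + 0 + 2.25 = 38.25
|ZS4|² = 4 + 90.25 + 132.25 = 226.5
|ZS5|² = 6.25 + 0.25 + 256 = 262.5
|ZS6|² = 9 + 0 + 2.25 = 11.25
|ZS7|² = 1 + 81 + 2.25 = 84.25
|ZS8|² = 342.25 + 4 + 256 = 602.25
S6 is nearest.

S6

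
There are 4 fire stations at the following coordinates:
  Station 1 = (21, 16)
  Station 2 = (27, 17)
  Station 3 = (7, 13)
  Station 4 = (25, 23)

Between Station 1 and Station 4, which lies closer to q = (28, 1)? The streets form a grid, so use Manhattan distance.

d(q, Station 1) = |28−21| + |1−16| = 7 + 15 = 22
d(q, Station 4) = |28−25| + |1−23| = 3 + 22 = 25
22 < 25, so Station 1 is closer.

Station 1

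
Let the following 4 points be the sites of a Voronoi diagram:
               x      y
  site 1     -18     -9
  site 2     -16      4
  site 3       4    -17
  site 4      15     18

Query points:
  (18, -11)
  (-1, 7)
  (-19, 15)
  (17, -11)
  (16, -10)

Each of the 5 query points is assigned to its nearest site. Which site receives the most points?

site 3

(18, -11) — d² to each: site 1:1300, site 2:1381, site 3:232, site 4:850 → nearest is site 3
(-1, 7) — d² to each: site 1:545, site 2:234, site 3:601, site 4:377 → nearest is site 2
(-19, 15) — d² to each: site 1:577, site 2:130, site 3:1553, site 4:1165 → nearest is site 2
(17, -11) — d² to each: site 1:1229, site 2:1314, site 3:205, site 4:845 → nearest is site 3
(16, -10) — d² to each: site 1:1157, site 2:1220, site 3:193, site 4:785 → nearest is site 3
Tally — site 2:2, site 3:3. site 3 captures the most (3).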